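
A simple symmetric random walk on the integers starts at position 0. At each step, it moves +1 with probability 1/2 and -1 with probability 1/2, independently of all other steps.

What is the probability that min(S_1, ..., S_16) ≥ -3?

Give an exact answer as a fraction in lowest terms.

Let f(t,s) = #length-t paths at position s with S_1..S_t all ≥ -3.
f(t,s) = f(t-1,s-1) + f(t-1,s+1) for s ≥ -3; f(t,s) = 0 for s < -3.
t=0: f(0,0)=1
t=1: f(1,-1)=1 f(1,1)=1
t=2: f(2,-2)=1 f(2,0)=2 f(2,2)=1
t=3: f(3,-3)=1 f(3,-1)=3 f(3,1)=3 f(3,3)=1
t=4: f(4,-2)=4 f(4,0)=6 f(4,2)=4 f(4,4)=1
t=5: f(5,-3)=4 f(5,-1)=10 f(5,1)=10 f(5,3)=5 f(5,5)=1
t=6: f(6,-2)=14 f(6,0)=20 f(6,2)=15 f(6,4)=6 f(6,6)=1
t=7: f(7,-3)=14 f(7,-1)=34 f(7,1)=35 f(7,3)=21 f(7,5)=7 f(7,7)=1
t=8: f(8,-2)=48 f(8,0)=69 f(8,2)=56 f(8,4)=28 f(8,6)=8 f(8,8)=1
t=9: f(9,-3)=48 f(9,-1)=117 f(9,1)=125 f(9,3)=84 f(9,5)=36 f(9,7)=9 f(9,9)=1
t=10: f(10,-2)=165 f(10,0)=242 f(10,2)=209 f(10,4)=120 f(10,6)=45 f(10,8)=10 f(10,10)=1
t=11: f(11,-3)=165 f(11,-1)=407 f(11,1)=451 f(11,3)=329 f(11,5)=165 f(11,7)=55 f(11,9)=11 f(11,11)=1
t=12: f(12,-2)=572 f(12,0)=858 f(12,2)=780 f(12,4)=494 f(12,6)=220 f(12,8)=66 f(12,10)=12 f(12,12)=1
t=13: f(13,-3)=572 f(13,-1)=1430 f(13,1)=1638 f(13,3)=1274 f(13,5)=714 f(13,7)=286 f(13,9)=78 f(13,11)=13 f(13,13)=1
t=14: f(14,-2)=2002 f(14,0)=3068 f(14,2)=2912 f(14,4)=1988 f(14,6)=1000 f(14,8)=364 f(14,10)=91 f(14,12)=14 f(14,14)=1
t=15: f(15,-3)=2002 f(15,-1)=5070 f(15,1)=5980 f(15,3)=4900 f(15,5)=2988 f(15,7)=1364 f(15,9)=455 f(15,11)=105 f(15,13)=15 f(15,15)=1
t=16: f(16,-2)=7072 f(16,0)=11050 f(16,2)=10880 f(16,4)=7888 f(16,6)=4352 f(16,8)=1819 f(16,10)=560 f(16,12)=120 f(16,14)=16 f(16,16)=1
Σ_s f(16,s) = 43758
P = 43758/65536 = 21879/32768

Answer: 21879/32768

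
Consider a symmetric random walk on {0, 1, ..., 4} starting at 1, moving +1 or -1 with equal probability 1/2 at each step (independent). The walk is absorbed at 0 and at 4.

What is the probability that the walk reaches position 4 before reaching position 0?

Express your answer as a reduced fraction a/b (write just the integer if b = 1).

Answer: 1/4

Derivation:
Symmetric walk (p = 1/2): the harmonic-function argument gives P(hit 4 before 0 | start at 1) = a/N.
P = 1/4 = 1/4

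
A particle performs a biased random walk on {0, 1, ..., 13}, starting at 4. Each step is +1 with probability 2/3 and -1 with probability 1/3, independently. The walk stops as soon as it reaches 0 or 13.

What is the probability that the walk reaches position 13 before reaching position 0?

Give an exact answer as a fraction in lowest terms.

Biased walk: p = 2/3, q = 1/3, r = q/p = 1/2
Gambler's ruin: P(hit 13 before 0 | start at 4) = (1 - r^a)/(1 - r^N)
r^4 = 1/16; r^13 = 1/8192
P = (1 - 1/16) / (1 - 1/8192) = 15/16 / 8191/8192 = 7680/8191

Answer: 7680/8191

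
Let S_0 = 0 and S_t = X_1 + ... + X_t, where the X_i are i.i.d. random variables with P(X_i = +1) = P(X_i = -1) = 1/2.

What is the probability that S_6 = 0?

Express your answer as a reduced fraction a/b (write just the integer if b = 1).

To return to 0 after 6 steps: need exactly 3 steps of +1 and 3 of -1.
Favorable paths: C(6,3) = 20
Total paths: 2^6 = 64
P = 20/64 = 5/16

Answer: 5/16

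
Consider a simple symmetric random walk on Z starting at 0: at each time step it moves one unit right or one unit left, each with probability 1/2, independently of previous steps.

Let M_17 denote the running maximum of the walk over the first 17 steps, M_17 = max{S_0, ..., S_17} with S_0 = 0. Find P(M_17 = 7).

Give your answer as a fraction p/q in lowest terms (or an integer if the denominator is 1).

Answer: 1547/32768

Derivation:
Let M_17 = max(S_0,...,S_17). Use the reflection principle: for j ≥ 1, #{paths with M_17 ≥ j} = #{S_17 ≥ j} + #{S_17 ≥ j+1}.
By reflection, #{M_17 ≥ 7} = #{S_17 ≥ 7} + #{S_17 ≥ 8} = 9402 + 3214 = 12616.
#{M_17 ≥ 8} = #{S_17 ≥ 8} + #{S_17 ≥ 9} = 3214 + 3214 = 6428.
#{M_17 = 7} = 12616 - 6428 = 6188.
P(M_17 = 7) = 6188/131072 = 1547/32768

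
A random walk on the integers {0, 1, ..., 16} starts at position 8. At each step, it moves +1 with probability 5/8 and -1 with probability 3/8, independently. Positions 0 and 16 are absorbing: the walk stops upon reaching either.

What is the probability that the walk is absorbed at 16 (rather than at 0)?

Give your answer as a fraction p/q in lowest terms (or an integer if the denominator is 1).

Biased walk: p = 5/8, q = 3/8, r = q/p = 3/5
Gambler's ruin: P(hit 16 before 0 | start at 8) = (1 - r^a)/(1 - r^N)
r^8 = 6561/390625; r^16 = 43046721/152587890625
P = (1 - 6561/390625) / (1 - 43046721/152587890625) = 384064/390625 / 152544843904/152587890625 = 390625/397186

Answer: 390625/397186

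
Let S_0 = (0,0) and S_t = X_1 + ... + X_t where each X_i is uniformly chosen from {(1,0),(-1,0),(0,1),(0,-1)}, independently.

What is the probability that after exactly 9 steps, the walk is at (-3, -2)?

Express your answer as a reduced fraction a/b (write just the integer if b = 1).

Answer: 567/32768

Derivation:
Let h be the number of horizontal steps (so 9-h are vertical). To end at (-3,-2) need (h-3)/2 right-steps and ((9-h)-2)/2 up-steps.
Sum over h with 3 ≤ h ≤ 7, h ≡ 1 (mod 2), 9-h ≡ 0 (mod 2):
h=3: C(9,3)·C(3,0)·C(6,2) = 84·1·15 = 1260
h=5: C(9,5)·C(5,1)·C(4,1) = 126·5·4 = 2520
h=7: C(9,7)·C(7,2)·C(2,0) = 36·21·1 = 756
Total favorable: 4536
Total paths: 4^9 = 262144
P = 4536/262144 = 567/32768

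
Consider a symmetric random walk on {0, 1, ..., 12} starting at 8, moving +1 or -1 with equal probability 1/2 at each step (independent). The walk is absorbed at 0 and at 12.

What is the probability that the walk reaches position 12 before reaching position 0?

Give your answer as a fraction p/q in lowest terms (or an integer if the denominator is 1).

Answer: 2/3

Derivation:
Symmetric walk (p = 1/2): the harmonic-function argument gives P(hit 12 before 0 | start at 8) = a/N.
P = 8/12 = 2/3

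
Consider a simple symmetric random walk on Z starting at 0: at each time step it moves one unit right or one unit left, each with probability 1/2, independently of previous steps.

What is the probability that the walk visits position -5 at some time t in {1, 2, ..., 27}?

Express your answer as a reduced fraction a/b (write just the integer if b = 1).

Answer: 46295513/134217728

Derivation:
Count via complement. Let g(t,s) = #length-t paths at position s with S_1..S_t all ≠ -5.
g(t,s) = g(t-1,s-1) + g(t-1,s+1) for s ≠ -5; g(t,-5) = 0.
t=0: g(0,0)=1
t=1: g(1,-1)=1 g(1,1)=1
t=2: g(2,-2)=1 g(2,0)=2 g(2,2)=1
t=3: g(3,-3)=1 g(3,-1)=3 g(3,1)=3 g(3,3)=1
t=4: g(4,-4)=1 g(4,-2)=4 g(4,0)=6 g(4,2)=4 g(4,4)=1
t=5: g(5,-3)=5 g(5,-1)=10 g(5,1)=10 g(5,3)=5 g(5,5)=1
t=6: g(6,-4)=5 g(6,-2)=15 g(6,0)=20 g(6,2)=15 g(6,4)=6 g(6,6)=1
t=7: g(7,-3)=20 g(7,-1)=35 g(7,1)=35 g(7,3)=21 g(7,5)=7 g(7,7)=1
t=8: g(8,-4)=20 g(8,-2)=55 g(8,0)=70 g(8,2)=56 g(8,4)=28 g(8,6)=8 g(8,8)=1
t=9: g(9,-3)=75 g(9,-1)=125 g(9,1)=126 g(9,3)=84 g(9,5)=36 g(9,7)=9 g(9,9)=1
t=10: g(10,-4)=75 g(10,-2)=200 g(10,0)=251 g(10,2)=210 g(10,4)=120 g(10,6)=45 g(10,8)=10 g(10,10)=1
t=11: g(11,-3)=275 g(11,-1)=451 g(11,1)=461 g(11,3)=330 g(11,5)=165 g(11,7)=55 g(11,9)=11 g(11,11)=1
t=12: g(12,-4)=275 g(12,-2)=726 g(12,0)=912 g(12,2)=791 g(12,4)=495 g(12,6)=220 g(12,8)=66 g(12,10)=12 g(12,12)=1
t=13: g(13,-3)=1001 g(13,-1)=1638 g(13,1)=1703 g(13,3)=1286 g(13,5)=715 g(13,7)=286 g(13,9)=78 g(13,11)=13 g(13,13)=1
t=14: g(14,-4)=1001 g(14,-2)=2639 g(14,0)=3341 g(14,2)=2989 g(14,4)=2001 g(14,6)=1001 g(14,8)=364 g(14,10)=91 g(14,12)=14 g(14,14)=1
t=15: g(15,-3)=3640 g(15,-1)=5980 g(15,1)=6330 g(15,3)=4990 g(15,5)=3002 g(15,7)=1365 g(15,9)=455 g(15,11)=105 g(15,13)=15 g(15,15)=1
t=16: g(16,-4)=3640 g(16,-2)=9620 g(16,0)=12310 g(16,2)=11320 g(16,4)=7992 g(16,6)=4367 g(16,8)=1820 g(16,10)=560 g(16,12)=120 g(16,14)=16 g(16,16)=1
t=17: g(17,-3)=13260 g(17,-1)=21930 g(17,1)=23630 g(17,3)=19312 g(17,5)=12359 g(17,7)=6187 g(17,9)=2380 g(17,11)=680 g(17,13)=136 g(17,15)=17 g(17,17)=1
t=18: g(18,-4)=13260 g(18,-2)=35190 g(18,0)=45560 g(18,2)=42942 g(18,4)=31671 g(18,6)=18546 g(18,8)=8567 g(18,10)=3060 g(18,12)=816 g(18,14)=153 g(18,16)=18 g(18,18)=1
t=19: g(19,-3)=48450 g(19,-1)=80750 g(19,1)=88502 g(19,3)=74613 g(19,5)=50217 g(19,7)=27113 g(19,9)=11627 g(19,11)=3876 g(19,13)=969 g(19,15)=171 g(19,17)=19 g(19,19)=1
t=20: g(20,-4)=48450 g(20,-2)=129200 g(20,0)=169252 g(20,2)=163115 g(20,4)=124830 g(20,6)=77330 g(20,8)=38740 g(20,10)=15503 g(20,12)=4845 g(20,14)=1140 g(20,16)=190 g(20,18)=20 g(20,20)=1
t=21: g(21,-3)=177650 g(21,-1)=298452 g(21,1)=332367 g(21,3)=287945 g(21,5)=202160 g(21,7)=116070 g(21,9)=54243 g(21,11)=20348 g(21,13)=5985 g(21,15)=1330 g(21,17)=210 g(21,19)=21 g(21,21)=1
t=22: g(22,-4)=177650 g(22,-2)=476102 g(22,0)=630819 g(22,2)=620312 g(22,4)=490105 g(22,6)=318230 g(22,8)=170313 g(22,10)=74591 g(22,12)=26333 g(22,14)=7315 g(22,16)=1540 g(22,18)=231 g(22,20)=22 g(22,22)=1
t=23: g(23,-3)=653752 g(23,-1)=1106921 g(23,1)=1251131 g(23,3)=1110417 g(23,5)=808335 g(23,7)=488543 g(23,9)=244904 g(23,11)=100924 g(23,13)=33648 g(23,15)=8855 g(23,17)=1771 g(23,19)=253 g(23,21)=23 g(23,23)=1
t=24: g(24,-4)=653752 g(24,-2)=1760673 g(24,0)=2358052 g(24,2)=2361548 g(24,4)=1918752 g(24,6)=1296878 g(24,8)=733447 g(24,10)=345828 g(24,12)=134572 g(24,14)=42503 g(24,16)=10626 g(24,18)=2024 g(24,20)=276 g(24,22)=24 g(24,24)=1
t=25: g(25,-3)=2414425 g(25,-1)=4118725 g(25,1)=4719600 g(25,3)=4280300 g(25,5)=3215630 g(25,7)=2030325 g(25,9)=1079275 g(25,11)=480400 g(25,13)=177075 g(25,15)=53129 g(25,17)=12650 g(25,19)=2300 g(25,21)=300 g(25,23)=25 g(25,25)=1
t=26: g(26,-4)=2414425 g(26,-2)=6533150 g(26,0)=8838325 g(26,2)=8999900 g(26,4)=7495930 g(26,6)=5245955 g(26,8)=3109600 g(26,10)=1559675 g(26,12)=657475 g(26,14)=230204 g(26,16)=65779 g(26,18)=14950 g(26,20)=2600 g(26,22)=325 g(26,24)=26 g(26,26)=1
t=27: g(27,-3)=8947575 g(27,-1)=15371475 g(27,1)=17838225 g(27,3)=16495830 g(27,5)=12741885 g(27,7)=8355555 g(27,9)=4669275 g(27,11)=2217150 g(27,13)=887679 g(27,15)=295983 g(27,17)=80729 g(27,19)=17550 g(27,21)=2925 g(27,23)=351 g(27,25)=27 g(27,27)=1
Paths never hitting -5: Σ_s g(27,s) = 87922215
Paths hitting -5: 2^27 - 87922215 = 46295513
P = 46295513/134217728 = 46295513/134217728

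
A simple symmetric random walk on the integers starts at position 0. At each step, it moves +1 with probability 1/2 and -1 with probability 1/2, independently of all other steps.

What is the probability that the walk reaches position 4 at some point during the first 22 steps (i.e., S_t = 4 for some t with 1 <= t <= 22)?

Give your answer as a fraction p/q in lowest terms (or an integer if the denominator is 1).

Count via complement. Let g(t,s) = #length-t paths at position s with S_1..S_t all ≠ 4.
g(t,s) = g(t-1,s-1) + g(t-1,s+1) for s ≠ 4; g(t,4) = 0.
t=0: g(0,0)=1
t=1: g(1,-1)=1 g(1,1)=1
t=2: g(2,-2)=1 g(2,0)=2 g(2,2)=1
t=3: g(3,-3)=1 g(3,-1)=3 g(3,1)=3 g(3,3)=1
t=4: g(4,-4)=1 g(4,-2)=4 g(4,0)=6 g(4,2)=4
t=5: g(5,-5)=1 g(5,-3)=5 g(5,-1)=10 g(5,1)=10 g(5,3)=4
t=6: g(6,-6)=1 g(6,-4)=6 g(6,-2)=15 g(6,0)=20 g(6,2)=14
t=7: g(7,-7)=1 g(7,-5)=7 g(7,-3)=21 g(7,-1)=35 g(7,1)=34 g(7,3)=14
t=8: g(8,-8)=1 g(8,-6)=8 g(8,-4)=28 g(8,-2)=56 g(8,0)=69 g(8,2)=48
t=9: g(9,-9)=1 g(9,-7)=9 g(9,-5)=36 g(9,-3)=84 g(9,-1)=125 g(9,1)=117 g(9,3)=48
t=10: g(10,-10)=1 g(10,-8)=10 g(10,-6)=45 g(10,-4)=120 g(10,-2)=209 g(10,0)=242 g(10,2)=165
t=11: g(11,-11)=1 g(11,-9)=11 g(11,-7)=55 g(11,-5)=165 g(11,-3)=329 g(11,-1)=451 g(11,1)=407 g(11,3)=165
t=12: g(12,-12)=1 g(12,-10)=12 g(12,-8)=66 g(12,-6)=220 g(12,-4)=494 g(12,-2)=780 g(12,0)=858 g(12,2)=572
t=13: g(13,-13)=1 g(13,-11)=13 g(13,-9)=78 g(13,-7)=286 g(13,-5)=714 g(13,-3)=1274 g(13,-1)=1638 g(13,1)=1430 g(13,3)=572
t=14: g(14,-14)=1 g(14,-12)=14 g(14,-10)=91 g(14,-8)=364 g(14,-6)=1000 g(14,-4)=1988 g(14,-2)=2912 g(14,0)=3068 g(14,2)=2002
t=15: g(15,-15)=1 g(15,-13)=15 g(15,-11)=105 g(15,-9)=455 g(15,-7)=1364 g(15,-5)=2988 g(15,-3)=4900 g(15,-1)=5980 g(15,1)=5070 g(15,3)=2002
t=16: g(16,-16)=1 g(16,-14)=16 g(16,-12)=120 g(16,-10)=560 g(16,-8)=1819 g(16,-6)=4352 g(16,-4)=7888 g(16,-2)=10880 g(16,0)=11050 g(16,2)=7072
t=17: g(17,-17)=1 g(17,-15)=17 g(17,-13)=136 g(17,-11)=680 g(17,-9)=2379 g(17,-7)=6171 g(17,-5)=12240 g(17,-3)=18768 g(17,-1)=21930 g(17,1)=18122 g(17,3)=7072
t=18: g(18,-18)=1 g(18,-16)=18 g(18,-14)=153 g(18,-12)=816 g(18,-10)=3059 g(18,-8)=8550 g(18,-6)=18411 g(18,-4)=31008 g(18,-2)=40698 g(18,0)=40052 g(18,2)=25194
t=19: g(19,-19)=1 g(19,-17)=19 g(19,-15)=171 g(19,-13)=969 g(19,-11)=3875 g(19,-9)=11609 g(19,-7)=26961 g(19,-5)=49419 g(19,-3)=71706 g(19,-1)=80750 g(19,1)=65246 g(19,3)=25194
t=20: g(20,-20)=1 g(20,-18)=20 g(20,-16)=190 g(20,-14)=1140 g(20,-12)=4844 g(20,-10)=15484 g(20,-8)=38570 g(20,-6)=76380 g(20,-4)=121125 g(20,-2)=152456 g(20,0)=145996 g(20,2)=90440
t=21: g(21,-21)=1 g(21,-19)=21 g(21,-17)=210 g(21,-15)=1330 g(21,-13)=5984 g(21,-11)=20328 g(21,-9)=54054 g(21,-7)=114950 g(21,-5)=197505 g(21,-3)=273581 g(21,-1)=298452 g(21,1)=236436 g(21,3)=90440
t=22: g(22,-22)=1 g(22,-20)=22 g(22,-18)=231 g(22,-16)=1540 g(22,-14)=7314 g(22,-12)=26312 g(22,-10)=74382 g(22,-8)=169004 g(22,-6)=312455 g(22,-4)=471086 g(22,-2)=572033 g(22,0)=534888 g(22,2)=326876
Paths never hitting 4: Σ_s g(22,s) = 2496144
Paths hitting 4: 2^22 - 2496144 = 1698160
P = 1698160/4194304 = 106135/262144

Answer: 106135/262144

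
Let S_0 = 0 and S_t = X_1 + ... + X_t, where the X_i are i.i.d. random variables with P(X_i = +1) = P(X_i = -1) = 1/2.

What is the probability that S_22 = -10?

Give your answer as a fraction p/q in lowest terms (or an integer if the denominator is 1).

To reach position -10 after 22 steps: need 6 steps of +1 and 16 of -1.
Favorable paths: C(22,6) = 74613
Total paths: 2^22 = 4194304
P = 74613/4194304 = 74613/4194304

Answer: 74613/4194304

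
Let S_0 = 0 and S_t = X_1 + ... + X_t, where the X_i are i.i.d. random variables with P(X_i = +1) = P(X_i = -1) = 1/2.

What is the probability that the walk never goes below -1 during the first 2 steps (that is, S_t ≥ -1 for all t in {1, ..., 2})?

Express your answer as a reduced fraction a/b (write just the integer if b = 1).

Answer: 3/4

Derivation:
Let f(t,s) = #length-t paths at position s with S_1..S_t all ≥ -1.
f(t,s) = f(t-1,s-1) + f(t-1,s+1) for s ≥ -1; f(t,s) = 0 for s < -1.
t=0: f(0,0)=1
t=1: f(1,-1)=1 f(1,1)=1
t=2: f(2,0)=2 f(2,2)=1
Σ_s f(2,s) = 3
P = 3/4 = 3/4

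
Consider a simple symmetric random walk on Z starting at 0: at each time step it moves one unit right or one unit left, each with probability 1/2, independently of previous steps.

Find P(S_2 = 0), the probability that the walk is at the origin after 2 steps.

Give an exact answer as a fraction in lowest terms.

Answer: 1/2

Derivation:
To return to 0 after 2 steps: need exactly 1 step of +1 and 1 of -1.
Favorable paths: C(2,1) = 2
Total paths: 2^2 = 4
P = 2/4 = 1/2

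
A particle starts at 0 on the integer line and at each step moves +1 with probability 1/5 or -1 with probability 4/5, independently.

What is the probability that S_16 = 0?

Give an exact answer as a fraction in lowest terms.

To be at 0 after 16 steps: need exactly 8 steps of +1 and 8 of -1.
Number of such sequences: C(16,8) = 12870
Each has probability (1/5)^8 · (4/5)^8 = 65536/152587890625
P = 12870 · 65536/152587890625 = 168689664/30517578125

Answer: 168689664/30517578125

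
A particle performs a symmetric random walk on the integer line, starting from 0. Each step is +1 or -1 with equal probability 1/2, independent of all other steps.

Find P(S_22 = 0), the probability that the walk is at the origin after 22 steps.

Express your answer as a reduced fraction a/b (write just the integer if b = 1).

To return to 0 after 22 steps: need exactly 11 steps of +1 and 11 of -1.
Favorable paths: C(22,11) = 705432
Total paths: 2^22 = 4194304
P = 705432/4194304 = 88179/524288

Answer: 88179/524288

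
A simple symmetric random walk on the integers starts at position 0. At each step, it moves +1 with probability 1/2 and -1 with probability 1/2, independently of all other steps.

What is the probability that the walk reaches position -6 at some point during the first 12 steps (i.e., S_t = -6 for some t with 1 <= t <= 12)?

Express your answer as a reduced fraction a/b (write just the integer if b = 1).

Answer: 189/2048

Derivation:
Count via complement. Let g(t,s) = #length-t paths at position s with S_1..S_t all ≠ -6.
g(t,s) = g(t-1,s-1) + g(t-1,s+1) for s ≠ -6; g(t,-6) = 0.
t=0: g(0,0)=1
t=1: g(1,-1)=1 g(1,1)=1
t=2: g(2,-2)=1 g(2,0)=2 g(2,2)=1
t=3: g(3,-3)=1 g(3,-1)=3 g(3,1)=3 g(3,3)=1
t=4: g(4,-4)=1 g(4,-2)=4 g(4,0)=6 g(4,2)=4 g(4,4)=1
t=5: g(5,-5)=1 g(5,-3)=5 g(5,-1)=10 g(5,1)=10 g(5,3)=5 g(5,5)=1
t=6: g(6,-4)=6 g(6,-2)=15 g(6,0)=20 g(6,2)=15 g(6,4)=6 g(6,6)=1
t=7: g(7,-5)=6 g(7,-3)=21 g(7,-1)=35 g(7,1)=35 g(7,3)=21 g(7,5)=7 g(7,7)=1
t=8: g(8,-4)=27 g(8,-2)=56 g(8,0)=70 g(8,2)=56 g(8,4)=28 g(8,6)=8 g(8,8)=1
t=9: g(9,-5)=27 g(9,-3)=83 g(9,-1)=126 g(9,1)=126 g(9,3)=84 g(9,5)=36 g(9,7)=9 g(9,9)=1
t=10: g(10,-4)=110 g(10,-2)=209 g(10,0)=252 g(10,2)=210 g(10,4)=120 g(10,6)=45 g(10,8)=10 g(10,10)=1
t=11: g(11,-5)=110 g(11,-3)=319 g(11,-1)=461 g(11,1)=462 g(11,3)=330 g(11,5)=165 g(11,7)=55 g(11,9)=11 g(11,11)=1
t=12: g(12,-4)=429 g(12,-2)=780 g(12,0)=923 g(12,2)=792 g(12,4)=495 g(12,6)=220 g(12,8)=66 g(12,10)=12 g(12,12)=1
Paths never hitting -6: Σ_s g(12,s) = 3718
Paths hitting -6: 2^12 - 3718 = 378
P = 378/4096 = 189/2048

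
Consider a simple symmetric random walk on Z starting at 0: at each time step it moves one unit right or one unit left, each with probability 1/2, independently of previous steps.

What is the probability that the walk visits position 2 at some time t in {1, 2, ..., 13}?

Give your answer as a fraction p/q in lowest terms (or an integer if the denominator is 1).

Answer: 595/1024

Derivation:
Count via complement. Let g(t,s) = #length-t paths at position s with S_1..S_t all ≠ 2.
g(t,s) = g(t-1,s-1) + g(t-1,s+1) for s ≠ 2; g(t,2) = 0.
t=0: g(0,0)=1
t=1: g(1,-1)=1 g(1,1)=1
t=2: g(2,-2)=1 g(2,0)=2
t=3: g(3,-3)=1 g(3,-1)=3 g(3,1)=2
t=4: g(4,-4)=1 g(4,-2)=4 g(4,0)=5
t=5: g(5,-5)=1 g(5,-3)=5 g(5,-1)=9 g(5,1)=5
t=6: g(6,-6)=1 g(6,-4)=6 g(6,-2)=14 g(6,0)=14
t=7: g(7,-7)=1 g(7,-5)=7 g(7,-3)=20 g(7,-1)=28 g(7,1)=14
t=8: g(8,-8)=1 g(8,-6)=8 g(8,-4)=27 g(8,-2)=48 g(8,0)=42
t=9: g(9,-9)=1 g(9,-7)=9 g(9,-5)=35 g(9,-3)=75 g(9,-1)=90 g(9,1)=42
t=10: g(10,-10)=1 g(10,-8)=10 g(10,-6)=44 g(10,-4)=110 g(10,-2)=165 g(10,0)=132
t=11: g(11,-11)=1 g(11,-9)=11 g(11,-7)=54 g(11,-5)=154 g(11,-3)=275 g(11,-1)=297 g(11,1)=132
t=12: g(12,-12)=1 g(12,-10)=12 g(12,-8)=65 g(12,-6)=208 g(12,-4)=429 g(12,-2)=572 g(12,0)=429
t=13: g(13,-13)=1 g(13,-11)=13 g(13,-9)=77 g(13,-7)=273 g(13,-5)=637 g(13,-3)=1001 g(13,-1)=1001 g(13,1)=429
Paths never hitting 2: Σ_s g(13,s) = 3432
Paths hitting 2: 2^13 - 3432 = 4760
P = 4760/8192 = 595/1024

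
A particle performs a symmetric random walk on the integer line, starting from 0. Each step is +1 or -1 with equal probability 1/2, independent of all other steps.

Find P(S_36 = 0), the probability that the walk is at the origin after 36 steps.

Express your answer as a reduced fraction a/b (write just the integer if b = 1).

To return to 0 after 36 steps: need exactly 18 steps of +1 and 18 of -1.
Favorable paths: C(36,18) = 9075135300
Total paths: 2^36 = 68719476736
P = 9075135300/68719476736 = 2268783825/17179869184

Answer: 2268783825/17179869184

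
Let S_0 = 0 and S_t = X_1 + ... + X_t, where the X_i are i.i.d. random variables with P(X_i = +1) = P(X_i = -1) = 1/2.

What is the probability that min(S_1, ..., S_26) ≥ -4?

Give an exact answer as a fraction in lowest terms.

Answer: 705755/1048576

Derivation:
Let f(t,s) = #length-t paths at position s with S_1..S_t all ≥ -4.
f(t,s) = f(t-1,s-1) + f(t-1,s+1) for s ≥ -4; f(t,s) = 0 for s < -4.
t=0: f(0,0)=1
t=1: f(1,-1)=1 f(1,1)=1
t=2: f(2,-2)=1 f(2,0)=2 f(2,2)=1
t=3: f(3,-3)=1 f(3,-1)=3 f(3,1)=3 f(3,3)=1
t=4: f(4,-4)=1 f(4,-2)=4 f(4,0)=6 f(4,2)=4 f(4,4)=1
t=5: f(5,-3)=5 f(5,-1)=10 f(5,1)=10 f(5,3)=5 f(5,5)=1
t=6: f(6,-4)=5 f(6,-2)=15 f(6,0)=20 f(6,2)=15 f(6,4)=6 f(6,6)=1
t=7: f(7,-3)=20 f(7,-1)=35 f(7,1)=35 f(7,3)=21 f(7,5)=7 f(7,7)=1
t=8: f(8,-4)=20 f(8,-2)=55 f(8,0)=70 f(8,2)=56 f(8,4)=28 f(8,6)=8 f(8,8)=1
t=9: f(9,-3)=75 f(9,-1)=125 f(9,1)=126 f(9,3)=84 f(9,5)=36 f(9,7)=9 f(9,9)=1
t=10: f(10,-4)=75 f(10,-2)=200 f(10,0)=251 f(10,2)=210 f(10,4)=120 f(10,6)=45 f(10,8)=10 f(10,10)=1
t=11: f(11,-3)=275 f(11,-1)=451 f(11,1)=461 f(11,3)=330 f(11,5)=165 f(11,7)=55 f(11,9)=11 f(11,11)=1
t=12: f(12,-4)=275 f(12,-2)=726 f(12,0)=912 f(12,2)=791 f(12,4)=495 f(12,6)=220 f(12,8)=66 f(12,10)=12 f(12,12)=1
t=13: f(13,-3)=1001 f(13,-1)=1638 f(13,1)=1703 f(13,3)=1286 f(13,5)=715 f(13,7)=286 f(13,9)=78 f(13,11)=13 f(13,13)=1
t=14: f(14,-4)=1001 f(14,-2)=2639 f(14,0)=3341 f(14,2)=2989 f(14,4)=2001 f(14,6)=1001 f(14,8)=364 f(14,10)=91 f(14,12)=14 f(14,14)=1
t=15: f(15,-3)=3640 f(15,-1)=5980 f(15,1)=6330 f(15,3)=4990 f(15,5)=3002 f(15,7)=1365 f(15,9)=455 f(15,11)=105 f(15,13)=15 f(15,15)=1
t=16: f(16,-4)=3640 f(16,-2)=9620 f(16,0)=12310 f(16,2)=11320 f(16,4)=7992 f(16,6)=4367 f(16,8)=1820 f(16,10)=560 f(16,12)=120 f(16,14)=16 f(16,16)=1
t=17: f(17,-3)=13260 f(17,-1)=21930 f(17,1)=23630 f(17,3)=19312 f(17,5)=12359 f(17,7)=6187 f(17,9)=2380 f(17,11)=680 f(17,13)=136 f(17,15)=17 f(17,17)=1
t=18: f(18,-4)=13260 f(18,-2)=35190 f(18,0)=45560 f(18,2)=42942 f(18,4)=31671 f(18,6)=18546 f(18,8)=8567 f(18,10)=3060 f(18,12)=816 f(18,14)=153 f(18,16)=18 f(18,18)=1
t=19: f(19,-3)=48450 f(19,-1)=80750 f(19,1)=88502 f(19,3)=74613 f(19,5)=50217 f(19,7)=27113 f(19,9)=11627 f(19,11)=3876 f(19,13)=969 f(19,15)=171 f(19,17)=19 f(19,19)=1
t=20: f(20,-4)=48450 f(20,-2)=129200 f(20,0)=169252 f(20,2)=163115 f(20,4)=124830 f(20,6)=77330 f(20,8)=38740 f(20,10)=15503 f(20,12)=4845 f(20,14)=1140 f(20,16)=190 f(20,18)=20 f(20,20)=1
t=21: f(21,-3)=177650 f(21,-1)=298452 f(21,1)=332367 f(21,3)=287945 f(21,5)=202160 f(21,7)=116070 f(21,9)=54243 f(21,11)=20348 f(21,13)=5985 f(21,15)=1330 f(21,17)=210 f(21,19)=21 f(21,21)=1
t=22: f(22,-4)=177650 f(22,-2)=476102 f(22,0)=630819 f(22,2)=620312 f(22,4)=490105 f(22,6)=318230 f(22,8)=170313 f(22,10)=74591 f(22,12)=26333 f(22,14)=7315 f(22,16)=1540 f(22,18)=231 f(22,20)=22 f(22,22)=1
t=23: f(23,-3)=653752 f(23,-1)=1106921 f(23,1)=1251131 f(23,3)=1110417 f(23,5)=808335 f(23,7)=488543 f(23,9)=244904 f(23,11)=100924 f(23,13)=33648 f(23,15)=8855 f(23,17)=1771 f(23,19)=253 f(23,21)=23 f(23,23)=1
t=24: f(24,-4)=653752 f(24,-2)=1760673 f(24,0)=2358052 f(24,2)=2361548 f(24,4)=1918752 f(24,6)=1296878 f(24,8)=733447 f(24,10)=345828 f(24,12)=134572 f(24,14)=42503 f(24,16)=10626 f(24,18)=2024 f(24,20)=276 f(24,22)=24 f(24,24)=1
t=25: f(25,-3)=2414425 f(25,-1)=4118725 f(25,1)=4719600 f(25,3)=4280300 f(25,5)=3215630 f(25,7)=2030325 f(25,9)=1079275 f(25,11)=480400 f(25,13)=177075 f(25,15)=53129 f(25,17)=12650 f(25,19)=2300 f(25,21)=300 f(25,23)=25 f(25,25)=1
t=26: f(26,-4)=2414425 f(26,-2)=6533150 f(26,0)=8838325 f(26,2)=8999900 f(26,4)=7495930 f(26,6)=5245955 f(26,8)=3109600 f(26,10)=1559675 f(26,12)=657475 f(26,14)=230204 f(26,16)=65779 f(26,18)=14950 f(26,20)=2600 f(26,22)=325 f(26,24)=26 f(26,26)=1
Σ_s f(26,s) = 45168320
P = 45168320/67108864 = 705755/1048576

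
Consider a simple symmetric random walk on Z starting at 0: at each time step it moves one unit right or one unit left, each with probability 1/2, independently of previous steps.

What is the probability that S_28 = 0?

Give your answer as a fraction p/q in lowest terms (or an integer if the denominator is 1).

Answer: 5014575/33554432

Derivation:
To return to 0 after 28 steps: need exactly 14 steps of +1 and 14 of -1.
Favorable paths: C(28,14) = 40116600
Total paths: 2^28 = 268435456
P = 40116600/268435456 = 5014575/33554432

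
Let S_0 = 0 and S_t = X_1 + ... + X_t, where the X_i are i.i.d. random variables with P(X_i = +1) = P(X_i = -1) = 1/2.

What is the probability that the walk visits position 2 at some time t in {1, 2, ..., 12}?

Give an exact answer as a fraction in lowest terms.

Answer: 595/1024

Derivation:
Count via complement. Let g(t,s) = #length-t paths at position s with S_1..S_t all ≠ 2.
g(t,s) = g(t-1,s-1) + g(t-1,s+1) for s ≠ 2; g(t,2) = 0.
t=0: g(0,0)=1
t=1: g(1,-1)=1 g(1,1)=1
t=2: g(2,-2)=1 g(2,0)=2
t=3: g(3,-3)=1 g(3,-1)=3 g(3,1)=2
t=4: g(4,-4)=1 g(4,-2)=4 g(4,0)=5
t=5: g(5,-5)=1 g(5,-3)=5 g(5,-1)=9 g(5,1)=5
t=6: g(6,-6)=1 g(6,-4)=6 g(6,-2)=14 g(6,0)=14
t=7: g(7,-7)=1 g(7,-5)=7 g(7,-3)=20 g(7,-1)=28 g(7,1)=14
t=8: g(8,-8)=1 g(8,-6)=8 g(8,-4)=27 g(8,-2)=48 g(8,0)=42
t=9: g(9,-9)=1 g(9,-7)=9 g(9,-5)=35 g(9,-3)=75 g(9,-1)=90 g(9,1)=42
t=10: g(10,-10)=1 g(10,-8)=10 g(10,-6)=44 g(10,-4)=110 g(10,-2)=165 g(10,0)=132
t=11: g(11,-11)=1 g(11,-9)=11 g(11,-7)=54 g(11,-5)=154 g(11,-3)=275 g(11,-1)=297 g(11,1)=132
t=12: g(12,-12)=1 g(12,-10)=12 g(12,-8)=65 g(12,-6)=208 g(12,-4)=429 g(12,-2)=572 g(12,0)=429
Paths never hitting 2: Σ_s g(12,s) = 1716
Paths hitting 2: 2^12 - 1716 = 2380
P = 2380/4096 = 595/1024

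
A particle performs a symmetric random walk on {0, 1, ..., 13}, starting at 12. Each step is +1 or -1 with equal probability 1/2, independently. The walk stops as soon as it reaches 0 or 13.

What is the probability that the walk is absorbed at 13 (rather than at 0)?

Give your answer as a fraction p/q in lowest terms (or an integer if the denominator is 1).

Symmetric walk (p = 1/2): the harmonic-function argument gives P(hit 13 before 0 | start at 12) = a/N.
P = 12/13 = 12/13

Answer: 12/13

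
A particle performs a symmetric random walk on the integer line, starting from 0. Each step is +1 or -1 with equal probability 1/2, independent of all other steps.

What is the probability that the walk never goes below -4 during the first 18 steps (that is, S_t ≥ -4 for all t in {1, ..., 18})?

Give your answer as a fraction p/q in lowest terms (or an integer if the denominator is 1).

Answer: 24973/32768

Derivation:
Let f(t,s) = #length-t paths at position s with S_1..S_t all ≥ -4.
f(t,s) = f(t-1,s-1) + f(t-1,s+1) for s ≥ -4; f(t,s) = 0 for s < -4.
t=0: f(0,0)=1
t=1: f(1,-1)=1 f(1,1)=1
t=2: f(2,-2)=1 f(2,0)=2 f(2,2)=1
t=3: f(3,-3)=1 f(3,-1)=3 f(3,1)=3 f(3,3)=1
t=4: f(4,-4)=1 f(4,-2)=4 f(4,0)=6 f(4,2)=4 f(4,4)=1
t=5: f(5,-3)=5 f(5,-1)=10 f(5,1)=10 f(5,3)=5 f(5,5)=1
t=6: f(6,-4)=5 f(6,-2)=15 f(6,0)=20 f(6,2)=15 f(6,4)=6 f(6,6)=1
t=7: f(7,-3)=20 f(7,-1)=35 f(7,1)=35 f(7,3)=21 f(7,5)=7 f(7,7)=1
t=8: f(8,-4)=20 f(8,-2)=55 f(8,0)=70 f(8,2)=56 f(8,4)=28 f(8,6)=8 f(8,8)=1
t=9: f(9,-3)=75 f(9,-1)=125 f(9,1)=126 f(9,3)=84 f(9,5)=36 f(9,7)=9 f(9,9)=1
t=10: f(10,-4)=75 f(10,-2)=200 f(10,0)=251 f(10,2)=210 f(10,4)=120 f(10,6)=45 f(10,8)=10 f(10,10)=1
t=11: f(11,-3)=275 f(11,-1)=451 f(11,1)=461 f(11,3)=330 f(11,5)=165 f(11,7)=55 f(11,9)=11 f(11,11)=1
t=12: f(12,-4)=275 f(12,-2)=726 f(12,0)=912 f(12,2)=791 f(12,4)=495 f(12,6)=220 f(12,8)=66 f(12,10)=12 f(12,12)=1
t=13: f(13,-3)=1001 f(13,-1)=1638 f(13,1)=1703 f(13,3)=1286 f(13,5)=715 f(13,7)=286 f(13,9)=78 f(13,11)=13 f(13,13)=1
t=14: f(14,-4)=1001 f(14,-2)=2639 f(14,0)=3341 f(14,2)=2989 f(14,4)=2001 f(14,6)=1001 f(14,8)=364 f(14,10)=91 f(14,12)=14 f(14,14)=1
t=15: f(15,-3)=3640 f(15,-1)=5980 f(15,1)=6330 f(15,3)=4990 f(15,5)=3002 f(15,7)=1365 f(15,9)=455 f(15,11)=105 f(15,13)=15 f(15,15)=1
t=16: f(16,-4)=3640 f(16,-2)=9620 f(16,0)=12310 f(16,2)=11320 f(16,4)=7992 f(16,6)=4367 f(16,8)=1820 f(16,10)=560 f(16,12)=120 f(16,14)=16 f(16,16)=1
t=17: f(17,-3)=13260 f(17,-1)=21930 f(17,1)=23630 f(17,3)=19312 f(17,5)=12359 f(17,7)=6187 f(17,9)=2380 f(17,11)=680 f(17,13)=136 f(17,15)=17 f(17,17)=1
t=18: f(18,-4)=13260 f(18,-2)=35190 f(18,0)=45560 f(18,2)=42942 f(18,4)=31671 f(18,6)=18546 f(18,8)=8567 f(18,10)=3060 f(18,12)=816 f(18,14)=153 f(18,16)=18 f(18,18)=1
Σ_s f(18,s) = 199784
P = 199784/262144 = 24973/32768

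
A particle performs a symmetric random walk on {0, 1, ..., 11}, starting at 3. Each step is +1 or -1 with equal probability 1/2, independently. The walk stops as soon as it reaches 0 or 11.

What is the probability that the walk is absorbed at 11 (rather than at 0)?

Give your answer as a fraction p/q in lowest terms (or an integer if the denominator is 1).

Symmetric walk (p = 1/2): the harmonic-function argument gives P(hit 11 before 0 | start at 3) = a/N.
P = 3/11 = 3/11

Answer: 3/11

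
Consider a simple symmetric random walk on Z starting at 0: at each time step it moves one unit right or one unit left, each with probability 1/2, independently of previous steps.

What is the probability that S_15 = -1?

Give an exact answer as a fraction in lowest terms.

To reach position -1 after 15 steps: need 7 steps of +1 and 8 of -1.
Favorable paths: C(15,7) = 6435
Total paths: 2^15 = 32768
P = 6435/32768 = 6435/32768

Answer: 6435/32768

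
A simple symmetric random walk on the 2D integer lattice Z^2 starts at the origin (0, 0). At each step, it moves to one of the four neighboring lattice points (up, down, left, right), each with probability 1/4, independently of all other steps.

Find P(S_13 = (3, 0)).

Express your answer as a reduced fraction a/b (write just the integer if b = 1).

Answer: 1656369/67108864

Derivation:
Let h be the number of horizontal steps (so 13-h are vertical). To end at (3,0) need (h+3)/2 right-steps and ((13-h)+0)/2 up-steps.
Sum over h with 3 ≤ h ≤ 13, h ≡ 1 (mod 2), 13-h ≡ 0 (mod 2):
h=3: C(13,3)·C(3,3)·C(10,5) = 286·1·252 = 72072
h=5: C(13,5)·C(5,4)·C(8,4) = 1287·5·70 = 450450
h=7: C(13,7)·C(7,5)·C(6,3) = 1716·21·20 = 720720
h=9: C(13,9)·C(9,6)·C(4,2) = 715·84·6 = 360360
h=11: C(13,11)·C(11,7)·C(2,1) = 78·330·2 = 51480
h=13: C(13,13)·C(13,8)·C(0,0) = 1·1287·1 = 1287
Total favorable: 1656369
Total paths: 4^13 = 67108864
P = 1656369/67108864 = 1656369/67108864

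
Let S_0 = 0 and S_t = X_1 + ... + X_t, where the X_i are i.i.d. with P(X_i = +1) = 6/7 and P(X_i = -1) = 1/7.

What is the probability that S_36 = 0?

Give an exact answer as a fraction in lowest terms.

To be at 0 after 36 steps: need exactly 18 steps of +1 and 18 of -1.
Number of such sequences: C(36,18) = 9075135300
Each has probability (6/7)^18 · (1/7)^18 = 101559956668416/2651730845859653471779023381601
P = 9075135300 · 101559956668416/2651730845859653471779023381601 = 131667192546858919526400/378818692265664781682717625943

Answer: 131667192546858919526400/378818692265664781682717625943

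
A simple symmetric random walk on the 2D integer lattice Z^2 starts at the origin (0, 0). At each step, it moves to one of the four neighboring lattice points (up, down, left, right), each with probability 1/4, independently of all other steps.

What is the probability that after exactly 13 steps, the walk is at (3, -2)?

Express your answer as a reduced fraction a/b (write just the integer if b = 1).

Let h be the number of horizontal steps (so 13-h are vertical). To end at (3,-2) need (h+3)/2 right-steps and ((13-h)-2)/2 up-steps.
Sum over h with 3 ≤ h ≤ 11, h ≡ 1 (mod 2), 13-h ≡ 0 (mod 2):
h=3: C(13,3)·C(3,3)·C(10,4) = 286·1·210 = 60060
h=5: C(13,5)·C(5,4)·C(8,3) = 1287·5·56 = 360360
h=7: C(13,7)·C(7,5)·C(6,2) = 1716·21·15 = 540540
h=9: C(13,9)·C(9,6)·C(4,1) = 715·84·4 = 240240
h=11: C(13,11)·C(11,7)·C(2,0) = 78·330·1 = 25740
Total favorable: 1226940
Total paths: 4^13 = 67108864
P = 1226940/67108864 = 306735/16777216

Answer: 306735/16777216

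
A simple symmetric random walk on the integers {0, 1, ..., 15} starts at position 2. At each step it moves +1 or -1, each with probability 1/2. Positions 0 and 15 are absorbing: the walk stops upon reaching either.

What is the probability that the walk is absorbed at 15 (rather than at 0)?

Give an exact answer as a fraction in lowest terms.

Answer: 2/15

Derivation:
Symmetric walk (p = 1/2): the harmonic-function argument gives P(hit 15 before 0 | start at 2) = a/N.
P = 2/15 = 2/15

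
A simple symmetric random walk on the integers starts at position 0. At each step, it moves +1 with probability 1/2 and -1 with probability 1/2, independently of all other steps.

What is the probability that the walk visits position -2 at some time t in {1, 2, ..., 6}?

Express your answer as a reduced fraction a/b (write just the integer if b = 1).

Answer: 29/64

Derivation:
Count via complement. Let g(t,s) = #length-t paths at position s with S_1..S_t all ≠ -2.
g(t,s) = g(t-1,s-1) + g(t-1,s+1) for s ≠ -2; g(t,-2) = 0.
t=0: g(0,0)=1
t=1: g(1,-1)=1 g(1,1)=1
t=2: g(2,0)=2 g(2,2)=1
t=3: g(3,-1)=2 g(3,1)=3 g(3,3)=1
t=4: g(4,0)=5 g(4,2)=4 g(4,4)=1
t=5: g(5,-1)=5 g(5,1)=9 g(5,3)=5 g(5,5)=1
t=6: g(6,0)=14 g(6,2)=14 g(6,4)=6 g(6,6)=1
Paths never hitting -2: Σ_s g(6,s) = 35
Paths hitting -2: 2^6 - 35 = 29
P = 29/64 = 29/64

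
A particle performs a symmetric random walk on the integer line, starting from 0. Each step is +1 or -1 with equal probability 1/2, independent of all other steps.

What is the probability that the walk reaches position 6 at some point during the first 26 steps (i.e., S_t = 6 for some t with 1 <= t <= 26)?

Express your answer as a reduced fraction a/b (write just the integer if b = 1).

Count via complement. Let g(t,s) = #length-t paths at position s with S_1..S_t all ≠ 6.
g(t,s) = g(t-1,s-1) + g(t-1,s+1) for s ≠ 6; g(t,6) = 0.
t=0: g(0,0)=1
t=1: g(1,-1)=1 g(1,1)=1
t=2: g(2,-2)=1 g(2,0)=2 g(2,2)=1
t=3: g(3,-3)=1 g(3,-1)=3 g(3,1)=3 g(3,3)=1
t=4: g(4,-4)=1 g(4,-2)=4 g(4,0)=6 g(4,2)=4 g(4,4)=1
t=5: g(5,-5)=1 g(5,-3)=5 g(5,-1)=10 g(5,1)=10 g(5,3)=5 g(5,5)=1
t=6: g(6,-6)=1 g(6,-4)=6 g(6,-2)=15 g(6,0)=20 g(6,2)=15 g(6,4)=6
t=7: g(7,-7)=1 g(7,-5)=7 g(7,-3)=21 g(7,-1)=35 g(7,1)=35 g(7,3)=21 g(7,5)=6
t=8: g(8,-8)=1 g(8,-6)=8 g(8,-4)=28 g(8,-2)=56 g(8,0)=70 g(8,2)=56 g(8,4)=27
t=9: g(9,-9)=1 g(9,-7)=9 g(9,-5)=36 g(9,-3)=84 g(9,-1)=126 g(9,1)=126 g(9,3)=83 g(9,5)=27
t=10: g(10,-10)=1 g(10,-8)=10 g(10,-6)=45 g(10,-4)=120 g(10,-2)=210 g(10,0)=252 g(10,2)=209 g(10,4)=110
t=11: g(11,-11)=1 g(11,-9)=11 g(11,-7)=55 g(11,-5)=165 g(11,-3)=330 g(11,-1)=462 g(11,1)=461 g(11,3)=319 g(11,5)=110
t=12: g(12,-12)=1 g(12,-10)=12 g(12,-8)=66 g(12,-6)=220 g(12,-4)=495 g(12,-2)=792 g(12,0)=923 g(12,2)=780 g(12,4)=429
t=13: g(13,-13)=1 g(13,-11)=13 g(13,-9)=78 g(13,-7)=286 g(13,-5)=715 g(13,-3)=1287 g(13,-1)=1715 g(13,1)=1703 g(13,3)=1209 g(13,5)=429
t=14: g(14,-14)=1 g(14,-12)=14 g(14,-10)=91 g(14,-8)=364 g(14,-6)=1001 g(14,-4)=2002 g(14,-2)=3002 g(14,0)=3418 g(14,2)=2912 g(14,4)=1638
t=15: g(15,-15)=1 g(15,-13)=15 g(15,-11)=105 g(15,-9)=455 g(15,-7)=1365 g(15,-5)=3003 g(15,-3)=5004 g(15,-1)=6420 g(15,1)=6330 g(15,3)=4550 g(15,5)=1638
t=16: g(16,-16)=1 g(16,-14)=16 g(16,-12)=120 g(16,-10)=560 g(16,-8)=1820 g(16,-6)=4368 g(16,-4)=8007 g(16,-2)=11424 g(16,0)=12750 g(16,2)=10880 g(16,4)=6188
t=17: g(17,-17)=1 g(17,-15)=17 g(17,-13)=136 g(17,-11)=680 g(17,-9)=2380 g(17,-7)=6188 g(17,-5)=12375 g(17,-3)=19431 g(17,-1)=24174 g(17,1)=23630 g(17,3)=17068 g(17,5)=6188
t=18: g(18,-18)=1 g(18,-16)=18 g(18,-14)=153 g(18,-12)=816 g(18,-10)=3060 g(18,-8)=8568 g(18,-6)=18563 g(18,-4)=31806 g(18,-2)=43605 g(18,0)=47804 g(18,2)=40698 g(18,4)=23256
t=19: g(19,-19)=1 g(19,-17)=19 g(19,-15)=171 g(19,-13)=969 g(19,-11)=3876 g(19,-9)=11628 g(19,-7)=27131 g(19,-5)=50369 g(19,-3)=75411 g(19,-1)=91409 g(19,1)=88502 g(19,3)=63954 g(19,5)=23256
t=20: g(20,-20)=1 g(20,-18)=20 g(20,-16)=190 g(20,-14)=1140 g(20,-12)=4845 g(20,-10)=15504 g(20,-8)=38759 g(20,-6)=77500 g(20,-4)=125780 g(20,-2)=166820 g(20,0)=179911 g(20,2)=152456 g(20,4)=87210
t=21: g(21,-21)=1 g(21,-19)=21 g(21,-17)=210 g(21,-15)=1330 g(21,-13)=5985 g(21,-11)=20349 g(21,-9)=54263 g(21,-7)=116259 g(21,-5)=203280 g(21,-3)=292600 g(21,-1)=346731 g(21,1)=332367 g(21,3)=239666 g(21,5)=87210
t=22: g(22,-22)=1 g(22,-20)=22 g(22,-18)=231 g(22,-16)=1540 g(22,-14)=7315 g(22,-12)=26334 g(22,-10)=74612 g(22,-8)=170522 g(22,-6)=319539 g(22,-4)=495880 g(22,-2)=639331 g(22,0)=679098 g(22,2)=572033 g(22,4)=326876
t=23: g(23,-23)=1 g(23,-21)=23 g(23,-19)=253 g(23,-17)=1771 g(23,-15)=8855 g(23,-13)=33649 g(23,-11)=100946 g(23,-9)=245134 g(23,-7)=490061 g(23,-5)=815419 g(23,-3)=1135211 g(23,-1)=1318429 g(23,1)=1251131 g(23,3)=898909 g(23,5)=326876
t=24: g(24,-24)=1 g(24,-22)=24 g(24,-20)=276 g(24,-18)=2024 g(24,-16)=10626 g(24,-14)=42504 g(24,-12)=134595 g(24,-10)=346080 g(24,-8)=735195 g(24,-6)=1305480 g(24,-4)=1950630 g(24,-2)=2453640 g(24,0)=2569560 g(24,2)=2150040 g(24,4)=1225785
t=25: g(25,-25)=1 g(25,-23)=25 g(25,-21)=300 g(25,-19)=2300 g(25,-17)=12650 g(25,-15)=53130 g(25,-13)=177099 g(25,-11)=480675 g(25,-9)=1081275 g(25,-7)=2040675 g(25,-5)=3256110 g(25,-3)=4404270 g(25,-1)=5023200 g(25,1)=4719600 g(25,3)=3375825 g(25,5)=1225785
t=26: g(26,-26)=1 g(26,-24)=26 g(26,-22)=325 g(26,-20)=2600 g(26,-18)=14950 g(26,-16)=65780 g(26,-14)=230229 g(26,-12)=657774 g(26,-10)=1561950 g(26,-8)=3121950 g(26,-6)=5296785 g(26,-4)=7660380 g(26,-2)=9427470 g(26,0)=9742800 g(26,2)=8095425 g(26,4)=4601610
Paths never hitting 6: Σ_s g(26,s) = 50480055
Paths hitting 6: 2^26 - 50480055 = 16628809
P = 16628809/67108864 = 16628809/67108864

Answer: 16628809/67108864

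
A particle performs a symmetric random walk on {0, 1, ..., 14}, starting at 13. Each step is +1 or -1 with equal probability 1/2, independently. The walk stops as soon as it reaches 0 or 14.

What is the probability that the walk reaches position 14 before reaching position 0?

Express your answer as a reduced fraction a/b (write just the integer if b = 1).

Symmetric walk (p = 1/2): the harmonic-function argument gives P(hit 14 before 0 | start at 13) = a/N.
P = 13/14 = 13/14

Answer: 13/14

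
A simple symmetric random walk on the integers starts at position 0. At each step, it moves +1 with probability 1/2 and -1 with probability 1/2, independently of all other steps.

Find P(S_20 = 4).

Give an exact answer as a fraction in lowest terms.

To reach position 4 after 20 steps: need 12 steps of +1 and 8 of -1.
Favorable paths: C(20,12) = 125970
Total paths: 2^20 = 1048576
P = 125970/1048576 = 62985/524288

Answer: 62985/524288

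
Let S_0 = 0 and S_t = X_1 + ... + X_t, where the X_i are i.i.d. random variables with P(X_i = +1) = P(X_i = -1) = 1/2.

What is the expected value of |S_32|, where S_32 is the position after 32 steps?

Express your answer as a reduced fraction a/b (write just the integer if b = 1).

Answer: 300540195/67108864

Derivation:
S_32 takes values m ≡ 0 (mod 2) with |m| ≤ 32; P(S_32=m) = C(32,(32+m)/2)/2^32.
Total paths: 2^32 = 4294967296
Distribution: P(S=-32)=1/4294967296, P(S=-30)=32/4294967296, P(S=-28)=496/4294967296, P(S=-26)=4960/4294967296, P(S=-24)=35960/4294967296, P(S=-22)=201376/4294967296, P(S=-20)=906192/4294967296, P(S=-18)=3365856/4294967296, P(S=-16)=10518300/4294967296, P(S=-14)=28048800/4294967296, P(S=-12)=64512240/4294967296, P(S=-10)=129024480/4294967296, P(S=-8)=225792840/4294967296, P(S=-6)=347373600/4294967296, P(S=-4)=471435600/4294967296, P(S=-2)=565722720/4294967296, P(S=0)=601080390/4294967296, P(S=2)=565722720/4294967296, P(S=4)=471435600/4294967296, P(S=6)=347373600/4294967296, P(S=8)=225792840/4294967296, P(S=10)=129024480/4294967296, P(S=12)=64512240/4294967296, P(S=14)=28048800/4294967296, P(S=16)=10518300/4294967296, P(S=18)=3365856/4294967296, P(S=20)=906192/4294967296, P(S=22)=201376/4294967296, P(S=24)=35960/4294967296, P(S=26)=4960/4294967296, P(S=28)=496/4294967296, P(S=30)=32/4294967296, P(S=32)=1/4294967296
E[|S_32|] = Σ_m |m|·P(S_32=m) = 19234572480/4294967296 = 300540195/67108864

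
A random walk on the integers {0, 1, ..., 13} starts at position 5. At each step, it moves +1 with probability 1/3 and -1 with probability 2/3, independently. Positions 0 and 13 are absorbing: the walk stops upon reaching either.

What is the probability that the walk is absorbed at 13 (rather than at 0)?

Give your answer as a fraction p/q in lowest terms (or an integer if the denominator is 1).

Answer: 31/8191

Derivation:
Biased walk: p = 1/3, q = 2/3, r = q/p = 2
Gambler's ruin: P(hit 13 before 0 | start at 5) = (1 - r^a)/(1 - r^N)
r^5 = 32; r^13 = 8192
P = (1 - 32) / (1 - 8192) = -31 / -8191 = 31/8191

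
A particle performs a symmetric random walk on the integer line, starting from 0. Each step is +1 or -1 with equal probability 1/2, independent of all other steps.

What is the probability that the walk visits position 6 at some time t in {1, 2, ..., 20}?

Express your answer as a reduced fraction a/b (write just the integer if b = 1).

Count via complement. Let g(t,s) = #length-t paths at position s with S_1..S_t all ≠ 6.
g(t,s) = g(t-1,s-1) + g(t-1,s+1) for s ≠ 6; g(t,6) = 0.
t=0: g(0,0)=1
t=1: g(1,-1)=1 g(1,1)=1
t=2: g(2,-2)=1 g(2,0)=2 g(2,2)=1
t=3: g(3,-3)=1 g(3,-1)=3 g(3,1)=3 g(3,3)=1
t=4: g(4,-4)=1 g(4,-2)=4 g(4,0)=6 g(4,2)=4 g(4,4)=1
t=5: g(5,-5)=1 g(5,-3)=5 g(5,-1)=10 g(5,1)=10 g(5,3)=5 g(5,5)=1
t=6: g(6,-6)=1 g(6,-4)=6 g(6,-2)=15 g(6,0)=20 g(6,2)=15 g(6,4)=6
t=7: g(7,-7)=1 g(7,-5)=7 g(7,-3)=21 g(7,-1)=35 g(7,1)=35 g(7,3)=21 g(7,5)=6
t=8: g(8,-8)=1 g(8,-6)=8 g(8,-4)=28 g(8,-2)=56 g(8,0)=70 g(8,2)=56 g(8,4)=27
t=9: g(9,-9)=1 g(9,-7)=9 g(9,-5)=36 g(9,-3)=84 g(9,-1)=126 g(9,1)=126 g(9,3)=83 g(9,5)=27
t=10: g(10,-10)=1 g(10,-8)=10 g(10,-6)=45 g(10,-4)=120 g(10,-2)=210 g(10,0)=252 g(10,2)=209 g(10,4)=110
t=11: g(11,-11)=1 g(11,-9)=11 g(11,-7)=55 g(11,-5)=165 g(11,-3)=330 g(11,-1)=462 g(11,1)=461 g(11,3)=319 g(11,5)=110
t=12: g(12,-12)=1 g(12,-10)=12 g(12,-8)=66 g(12,-6)=220 g(12,-4)=495 g(12,-2)=792 g(12,0)=923 g(12,2)=780 g(12,4)=429
t=13: g(13,-13)=1 g(13,-11)=13 g(13,-9)=78 g(13,-7)=286 g(13,-5)=715 g(13,-3)=1287 g(13,-1)=1715 g(13,1)=1703 g(13,3)=1209 g(13,5)=429
t=14: g(14,-14)=1 g(14,-12)=14 g(14,-10)=91 g(14,-8)=364 g(14,-6)=1001 g(14,-4)=2002 g(14,-2)=3002 g(14,0)=3418 g(14,2)=2912 g(14,4)=1638
t=15: g(15,-15)=1 g(15,-13)=15 g(15,-11)=105 g(15,-9)=455 g(15,-7)=1365 g(15,-5)=3003 g(15,-3)=5004 g(15,-1)=6420 g(15,1)=6330 g(15,3)=4550 g(15,5)=1638
t=16: g(16,-16)=1 g(16,-14)=16 g(16,-12)=120 g(16,-10)=560 g(16,-8)=1820 g(16,-6)=4368 g(16,-4)=8007 g(16,-2)=11424 g(16,0)=12750 g(16,2)=10880 g(16,4)=6188
t=17: g(17,-17)=1 g(17,-15)=17 g(17,-13)=136 g(17,-11)=680 g(17,-9)=2380 g(17,-7)=6188 g(17,-5)=12375 g(17,-3)=19431 g(17,-1)=24174 g(17,1)=23630 g(17,3)=17068 g(17,5)=6188
t=18: g(18,-18)=1 g(18,-16)=18 g(18,-14)=153 g(18,-12)=816 g(18,-10)=3060 g(18,-8)=8568 g(18,-6)=18563 g(18,-4)=31806 g(18,-2)=43605 g(18,0)=47804 g(18,2)=40698 g(18,4)=23256
t=19: g(19,-19)=1 g(19,-17)=19 g(19,-15)=171 g(19,-13)=969 g(19,-11)=3876 g(19,-9)=11628 g(19,-7)=27131 g(19,-5)=50369 g(19,-3)=75411 g(19,-1)=91409 g(19,1)=88502 g(19,3)=63954 g(19,5)=23256
t=20: g(20,-20)=1 g(20,-18)=20 g(20,-16)=190 g(20,-14)=1140 g(20,-12)=4845 g(20,-10)=15504 g(20,-8)=38759 g(20,-6)=77500 g(20,-4)=125780 g(20,-2)=166820 g(20,0)=179911 g(20,2)=152456 g(20,4)=87210
Paths never hitting 6: Σ_s g(20,s) = 850136
Paths hitting 6: 2^20 - 850136 = 198440
P = 198440/1048576 = 24805/131072

Answer: 24805/131072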